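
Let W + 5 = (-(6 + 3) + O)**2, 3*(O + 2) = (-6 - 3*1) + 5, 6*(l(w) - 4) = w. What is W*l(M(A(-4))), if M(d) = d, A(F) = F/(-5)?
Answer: 82088/135 ≈ 608.06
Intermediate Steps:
A(F) = -F/5 (A(F) = F*(-1/5) = -F/5)
l(w) = 4 + w/6
O = -10/3 (O = -2 + ((-6 - 3*1) + 5)/3 = -2 + ((-6 - 3) + 5)/3 = -2 + (-9 + 5)/3 = -2 + (1/3)*(-4) = -2 - 4/3 = -10/3 ≈ -3.3333)
W = 1324/9 (W = -5 + (-(6 + 3) - 10/3)**2 = -5 + (-1*9 - 10/3)**2 = -5 + (-9 - 10/3)**2 = -5 + (-37/3)**2 = -5 + 1369/9 = 1324/9 ≈ 147.11)
W*l(M(A(-4))) = 1324*(4 + (-1/5*(-4))/6)/9 = 1324*(4 + (1/6)*(4/5))/9 = 1324*(4 + 2/15)/9 = (1324/9)*(62/15) = 82088/135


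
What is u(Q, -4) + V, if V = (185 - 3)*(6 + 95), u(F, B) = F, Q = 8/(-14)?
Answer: 128670/7 ≈ 18381.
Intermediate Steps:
Q = -4/7 (Q = 8*(-1/14) = -4/7 ≈ -0.57143)
V = 18382 (V = 182*101 = 18382)
u(Q, -4) + V = -4/7 + 18382 = 128670/7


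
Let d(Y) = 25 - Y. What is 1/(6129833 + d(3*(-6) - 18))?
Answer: 1/6129894 ≈ 1.6313e-7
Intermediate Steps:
1/(6129833 + d(3*(-6) - 18)) = 1/(6129833 + (25 - (3*(-6) - 18))) = 1/(6129833 + (25 - (-18 - 18))) = 1/(6129833 + (25 - 1*(-36))) = 1/(6129833 + (25 + 36)) = 1/(6129833 + 61) = 1/6129894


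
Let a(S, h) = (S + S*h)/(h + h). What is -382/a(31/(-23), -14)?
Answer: 246008/403 ≈ 610.44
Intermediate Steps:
a(S, h) = (S + S*h)/(2*h) (a(S, h) = (S + S*h)/((2*h)) = (S + S*h)*(1/(2*h)) = (S + S*h)/(2*h))
-382/a(31/(-23), -14) = -382*644/(31*(1 - 14)) = -382/((½)*(31*(-1/23))*(-1/14)*(-13)) = -382/((½)*(-31/23)*(-1/14)*(-13)) = -382/(-403/644) = -382*(-644/403) = 246008/403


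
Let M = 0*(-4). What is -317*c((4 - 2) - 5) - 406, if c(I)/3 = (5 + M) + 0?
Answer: -5161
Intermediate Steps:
M = 0
c(I) = 15 (c(I) = 3*((5 + 0) + 0) = 3*(5 + 0) = 3*5 = 15)
-317*c((4 - 2) - 5) - 406 = -317*15 - 406 = -4755 - 406 = -5161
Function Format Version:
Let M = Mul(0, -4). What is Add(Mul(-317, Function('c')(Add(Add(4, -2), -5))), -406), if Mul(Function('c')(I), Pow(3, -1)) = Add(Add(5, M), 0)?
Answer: -5161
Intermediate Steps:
M = 0
Function('c')(I) = 15 (Function('c')(I) = Mul(3, Add(Add(5, 0), 0)) = Mul(3, Add(5, 0)) = Mul(3, 5) = 15)
Add(Mul(-317, Function('c')(Add(Add(4, -2), -5))), -406) = Add(Mul(-317, 15), -406) = Add(-4755, -406) = -5161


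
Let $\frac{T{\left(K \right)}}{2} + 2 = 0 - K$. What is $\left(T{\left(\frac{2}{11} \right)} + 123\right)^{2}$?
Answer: $\frac{1703025}{121} \approx 14075.0$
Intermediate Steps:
$T{\left(K \right)} = -4 - 2 K$ ($T{\left(K \right)} = -4 + 2 \left(0 - K\right) = -4 + 2 \left(- K\right) = -4 - 2 K$)
$\left(T{\left(\frac{2}{11} \right)} + 123\right)^{2} = \left(\left(-4 - 2 \cdot \frac{2}{11}\right) + 123\right)^{2} = \left(\left(-4 - 2 \cdot 2 \cdot \frac{1}{11}\right) + 123\right)^{2} = \left(\left(-4 - \frac{4}{11}\right) + 123\right)^{2} = \left(- \frac{48}{11} + 123\right)^{2} = \left(\frac{1305}{11}\right)^{2} = \frac{1703025}{121}$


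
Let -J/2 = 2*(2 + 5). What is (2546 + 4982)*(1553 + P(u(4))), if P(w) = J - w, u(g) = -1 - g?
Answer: 11517840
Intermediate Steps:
J = -28 (J = -4*(2 + 5) = -4*7 = -2*14 = -28)
P(w) = -28 - w
(2546 + 4982)*(1553 + P(u(4))) = (2546 + 4982)*(1553 + (-28 - (-1 - 1*4))) = 7528*(1553 + (-28 - (-1 - 4))) = 7528*(1553 + (-28 - 1*(-5))) = 7528*(1553 + (-28 + 5)) = 7528*(1553 - 23) = 7528*1530 = 11517840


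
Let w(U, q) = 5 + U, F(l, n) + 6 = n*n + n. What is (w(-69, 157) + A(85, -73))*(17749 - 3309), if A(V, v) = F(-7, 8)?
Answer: 28880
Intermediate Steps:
F(l, n) = -6 + n + n² (F(l, n) = -6 + (n*n + n) = -6 + (n² + n) = -6 + (n + n²) = -6 + n + n²)
A(V, v) = 66 (A(V, v) = -6 + 8 + 8² = -6 + 8 + 64 = 66)
(w(-69, 157) + A(85, -73))*(17749 - 3309) = ((5 - 69) + 66)*(17749 - 3309) = (-64 + 66)*14440 = 2*14440 = 28880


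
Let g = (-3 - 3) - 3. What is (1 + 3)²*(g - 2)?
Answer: -176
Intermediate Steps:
g = -9 (g = -6 - 3 = -9)
(1 + 3)²*(g - 2) = (1 + 3)²*(-9 - 2) = 4²*(-11) = 16*(-11) = -176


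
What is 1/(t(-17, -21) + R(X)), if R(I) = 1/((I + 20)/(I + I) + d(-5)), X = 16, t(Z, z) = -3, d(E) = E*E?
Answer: -209/619 ≈ -0.33764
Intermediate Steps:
d(E) = E²
R(I) = 1/(25 + (20 + I)/(2*I)) (R(I) = 1/((I + 20)/(I + I) + (-5)²) = 1/((20 + I)/((2*I)) + 25) = 1/((20 + I)*(1/(2*I)) + 25) = 1/((20 + I)/(2*I) + 25) = 1/(25 + (20 + I)/(2*I)))
1/(t(-17, -21) + R(X)) = 1/(-3 + 2*16/(20 + 51*16)) = 1/(-3 + 2*16/(20 + 816)) = 1/(-3 + 2*16/836) = 1/(-3 + 2*16*(1/836)) = 1/(-3 + 8/209) = 1/(-619/209) = -209/619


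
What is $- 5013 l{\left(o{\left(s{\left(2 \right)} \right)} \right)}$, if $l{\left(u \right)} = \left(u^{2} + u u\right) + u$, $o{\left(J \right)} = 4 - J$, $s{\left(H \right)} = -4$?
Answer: $-681768$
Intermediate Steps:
$l{\left(u \right)} = u + 2 u^{2}$ ($l{\left(u \right)} = \left(u^{2} + u^{2}\right) + u = 2 u^{2} + u = u + 2 u^{2}$)
$- 5013 l{\left(o{\left(s{\left(2 \right)} \right)} \right)} = - 5013 \left(4 - -4\right) \left(1 + 2 \left(4 - -4\right)\right) = - 5013 \left(4 + 4\right) \left(1 + 2 \left(4 + 4\right)\right) = - 5013 \cdot 8 \left(1 + 2 \cdot 8\right) = - 5013 \cdot 8 \left(1 + 16\right) = - 5013 \cdot 8 \cdot 17 = \left(-5013\right) 136 = -681768$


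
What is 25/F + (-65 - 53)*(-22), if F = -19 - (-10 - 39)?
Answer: 15581/6 ≈ 2596.8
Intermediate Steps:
F = 30 (F = -19 - 1*(-49) = -19 + 49 = 30)
25/F + (-65 - 53)*(-22) = 25/30 + (-65 - 53)*(-22) = 25*(1/30) - 118*(-22) = 5/6 + 2596 = 15581/6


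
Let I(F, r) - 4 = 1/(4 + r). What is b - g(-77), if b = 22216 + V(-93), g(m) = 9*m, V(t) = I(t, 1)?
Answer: 114566/5 ≈ 22913.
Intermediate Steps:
I(F, r) = 4 + 1/(4 + r)
V(t) = 21/5 (V(t) = (17 + 4*1)/(4 + 1) = (17 + 4)/5 = (1/5)*21 = 21/5)
b = 111101/5 (b = 22216 + 21/5 = 111101/5 ≈ 22220.)
b - g(-77) = 111101/5 - 9*(-77) = 111101/5 - 1*(-693) = 111101/5 + 693 = 114566/5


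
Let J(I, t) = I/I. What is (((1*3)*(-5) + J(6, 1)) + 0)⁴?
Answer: 38416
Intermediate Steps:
J(I, t) = 1
(((1*3)*(-5) + J(6, 1)) + 0)⁴ = (((1*3)*(-5) + 1) + 0)⁴ = ((3*(-5) + 1) + 0)⁴ = ((-15 + 1) + 0)⁴ = (-14 + 0)⁴ = (-14)⁴ = 38416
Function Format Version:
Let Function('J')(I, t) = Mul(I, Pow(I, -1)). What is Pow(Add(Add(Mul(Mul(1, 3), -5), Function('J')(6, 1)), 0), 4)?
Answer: 38416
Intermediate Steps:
Function('J')(I, t) = 1
Pow(Add(Add(Mul(Mul(1, 3), -5), Function('J')(6, 1)), 0), 4) = Pow(Add(Add(Mul(Mul(1, 3), -5), 1), 0), 4) = Pow(Add(Add(Mul(3, -5), 1), 0), 4) = Pow(Add(Add(-15, 1), 0), 4) = Pow(Add(-14, 0), 4) = Pow(-14, 4) = 38416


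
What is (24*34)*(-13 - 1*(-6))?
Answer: -5712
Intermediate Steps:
(24*34)*(-13 - 1*(-6)) = 816*(-13 + 6) = 816*(-7) = -5712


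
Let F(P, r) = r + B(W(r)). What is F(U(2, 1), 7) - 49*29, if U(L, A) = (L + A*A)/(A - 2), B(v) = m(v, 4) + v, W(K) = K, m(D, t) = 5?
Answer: -1402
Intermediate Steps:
B(v) = 5 + v
U(L, A) = (L + A²)/(-2 + A)
F(P, r) = 5 + 2*r (F(P, r) = r + (5 + r) = 5 + 2*r)
F(U(2, 1), 7) - 49*29 = (5 + 2*7) - 49*29 = (5 + 14) - 1421 = 19 - 1421 = -1402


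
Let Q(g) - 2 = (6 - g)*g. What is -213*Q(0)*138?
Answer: -58788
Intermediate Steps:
Q(g) = 2 + g*(6 - g) (Q(g) = 2 + (6 - g)*g = 2 + g*(6 - g))
-213*Q(0)*138 = -213*(2 - 1*0² + 6*0)*138 = -213*(2 - 1*0 + 0)*138 = -213*(2 + 0 + 0)*138 = -213*2*138 = -426*138 = -58788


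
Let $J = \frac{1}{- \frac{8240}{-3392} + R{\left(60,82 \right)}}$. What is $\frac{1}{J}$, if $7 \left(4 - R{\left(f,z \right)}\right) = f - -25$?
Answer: $- \frac{8479}{1484} \approx -5.7136$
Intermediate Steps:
$R{\left(f,z \right)} = \frac{3}{7} - \frac{f}{7}$ ($R{\left(f,z \right)} = 4 - \frac{f - -25}{7} = 4 - \frac{f + 25}{7} = 4 - \frac{25 + f}{7} = 4 - \left(\frac{25}{7} + \frac{f}{7}\right) = \frac{3}{7} - \frac{f}{7}$)
$J = - \frac{1484}{8479}$ ($J = \frac{1}{- \frac{8240}{-3392} + \left(\frac{3}{7} - \frac{60}{7}\right)} = \frac{1}{\left(-8240\right) \left(- \frac{1}{3392}\right) + \left(\frac{3}{7} - \frac{60}{7}\right)} = \frac{1}{\frac{515}{212} - \frac{57}{7}} = \frac{1}{- \frac{8479}{1484}} = - \frac{1484}{8479} \approx -0.17502$)
$\frac{1}{J} = \frac{1}{- \frac{1484}{8479}} = - \frac{8479}{1484}$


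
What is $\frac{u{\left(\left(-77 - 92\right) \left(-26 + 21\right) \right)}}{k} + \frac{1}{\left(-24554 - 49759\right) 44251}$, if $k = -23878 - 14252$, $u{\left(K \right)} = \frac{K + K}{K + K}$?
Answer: $- \frac{1096154231}{41795876195730} \approx -2.6226 \cdot 10^{-5}$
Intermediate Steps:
$u{\left(K \right)} = 1$ ($u{\left(K \right)} = \frac{2 K}{2 K} = 2 K \frac{1}{2 K} = 1$)
$k = -38130$ ($k = -23878 - 14252 = -38130$)
$\frac{u{\left(\left(-77 - 92\right) \left(-26 + 21\right) \right)}}{k} + \frac{1}{\left(-24554 - 49759\right) 44251} = 1 \frac{1}{-38130} + \frac{1}{\left(-24554 - 49759\right) 44251} = 1 \left(- \frac{1}{38130}\right) + \frac{1}{-74313} \cdot \frac{1}{44251} = - \frac{1}{38130} - \frac{1}{3288424563} = - \frac{1096154231}{41795876195730}$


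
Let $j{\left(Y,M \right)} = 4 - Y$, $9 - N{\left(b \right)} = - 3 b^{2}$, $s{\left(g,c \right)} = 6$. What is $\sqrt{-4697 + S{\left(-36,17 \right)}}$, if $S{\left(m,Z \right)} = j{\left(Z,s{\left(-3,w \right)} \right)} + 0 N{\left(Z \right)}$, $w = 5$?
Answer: $i \sqrt{4710} \approx 68.629 i$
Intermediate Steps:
$N{\left(b \right)} = 9 + 3 b^{2}$ ($N{\left(b \right)} = 9 - - 3 b^{2} = 9 + 3 b^{2}$)
$S{\left(m,Z \right)} = 4 - Z$ ($S{\left(m,Z \right)} = \left(4 - Z\right) + 0 \left(9 + 3 Z^{2}\right) = \left(4 - Z\right) + 0 = 4 - Z$)
$\sqrt{-4697 + S{\left(-36,17 \right)}} = \sqrt{-4697 + \left(4 - 17\right)} = \sqrt{-4697 - 13} = \sqrt{-4710} = i \sqrt{4710}$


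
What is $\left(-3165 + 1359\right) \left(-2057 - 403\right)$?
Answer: $4442760$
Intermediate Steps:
$\left(-3165 + 1359\right) \left(-2057 - 403\right) = \left(-1806\right) \left(-2460\right) = 4442760$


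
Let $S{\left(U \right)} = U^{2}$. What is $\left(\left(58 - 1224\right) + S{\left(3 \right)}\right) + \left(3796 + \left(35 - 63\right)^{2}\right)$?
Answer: $3423$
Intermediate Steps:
$\left(\left(58 - 1224\right) + S{\left(3 \right)}\right) + \left(3796 + \left(35 - 63\right)^{2}\right) = \left(\left(58 - 1224\right) + 3^{2}\right) + \left(3796 + \left(35 - 63\right)^{2}\right) = \left(\left(58 - 1224\right) + 9\right) + \left(3796 + \left(-28\right)^{2}\right) = \left(-1166 + 9\right) + \left(3796 + 784\right) = -1157 + 4580 = 3423$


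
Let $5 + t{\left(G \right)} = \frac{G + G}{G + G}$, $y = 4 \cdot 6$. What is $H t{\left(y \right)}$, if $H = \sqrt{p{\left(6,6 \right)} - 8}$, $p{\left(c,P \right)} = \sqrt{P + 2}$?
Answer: $- 4 i \sqrt{8 - 2 \sqrt{2}} \approx - 9.0964 i$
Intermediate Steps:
$p{\left(c,P \right)} = \sqrt{2 + P}$
$y = 24$
$t{\left(G \right)} = -4$ ($t{\left(G \right)} = -5 + \frac{G + G}{G + G} = -5 + \frac{2 G}{2 G} = -5 + 2 G \frac{1}{2 G} = -5 + 1 = -4$)
$H = \sqrt{-8 + 2 \sqrt{2}}$ ($H = \sqrt{\sqrt{2 + 6} - 8} = \sqrt{\sqrt{8} - 8} = \sqrt{2 \sqrt{2} - 8} = \sqrt{-8 + 2 \sqrt{2}} \approx 2.2741 i$)
$H t{\left(y \right)} = \sqrt{-8 + 2 \sqrt{2}} \left(-4\right) = - 4 \sqrt{-8 + 2 \sqrt{2}}$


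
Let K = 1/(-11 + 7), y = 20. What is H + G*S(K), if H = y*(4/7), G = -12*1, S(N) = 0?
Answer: 80/7 ≈ 11.429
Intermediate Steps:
K = -¼ (K = 1/(-4) = -¼ ≈ -0.25000)
G = -12
H = 80/7 (H = 20*(4/7) = 80/7 ≈ 11.429)
H + G*S(K) = 80/7 - 12*0 = 80/7 + 0 = 80/7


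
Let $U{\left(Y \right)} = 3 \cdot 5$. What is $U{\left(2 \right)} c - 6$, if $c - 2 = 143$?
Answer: $2169$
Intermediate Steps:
$U{\left(Y \right)} = 15$
$c = 145$ ($c = 2 + 143 = 145$)
$U{\left(2 \right)} c - 6 = 15 \cdot 145 - 6 = 2175 - 6 = 2169$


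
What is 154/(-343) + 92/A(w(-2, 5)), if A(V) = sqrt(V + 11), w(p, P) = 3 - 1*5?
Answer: 4442/147 ≈ 30.218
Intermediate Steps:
w(p, P) = -2 (w(p, P) = 3 - 5 = -2)
A(V) = sqrt(11 + V)
154/(-343) + 92/A(w(-2, 5)) = 154/(-343) + 92/(sqrt(11 - 2)) = 154*(-1/343) + 92/(sqrt(9)) = -22/49 + 92/3 = 4442/147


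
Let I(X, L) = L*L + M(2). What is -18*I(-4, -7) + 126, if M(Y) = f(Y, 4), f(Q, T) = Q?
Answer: -792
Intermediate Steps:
M(Y) = Y
I(X, L) = 2 + L² (I(X, L) = L*L + 2 = L² + 2 = 2 + L²)
-18*I(-4, -7) + 126 = -18*(2 + (-7)²) + 126 = -18*(2 + 49) + 126 = -18*51 + 126 = -918 + 126 = -792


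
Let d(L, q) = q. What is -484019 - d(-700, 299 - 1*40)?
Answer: -484278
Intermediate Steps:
-484019 - d(-700, 299 - 1*40) = -484019 - (299 - 1*40) = -484019 - (299 - 40) = -484019 - 1*259 = -484019 - 259 = -484278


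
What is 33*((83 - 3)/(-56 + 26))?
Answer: -88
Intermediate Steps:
33*((83 - 3)/(-56 + 26)) = 33*(80/(-30)) = 33*(80*(-1/30)) = 33*(-8/3) = -88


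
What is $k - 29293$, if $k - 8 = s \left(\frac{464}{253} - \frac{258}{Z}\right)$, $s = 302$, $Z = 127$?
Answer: $- \frac{942872827}{32131} \approx -29345.0$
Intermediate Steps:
$k = - \frac{1659444}{32131}$ ($k = 8 + 302 \left(\frac{464}{253} - \frac{258}{127}\right) = 8 + 302 \left(- \frac{6346}{32131}\right) = 8 - \frac{1916492}{32131} = - \frac{1659444}{32131} \approx -51.646$)
$k - 29293 = - \frac{1659444}{32131} - 29293 = - \frac{942872827}{32131}$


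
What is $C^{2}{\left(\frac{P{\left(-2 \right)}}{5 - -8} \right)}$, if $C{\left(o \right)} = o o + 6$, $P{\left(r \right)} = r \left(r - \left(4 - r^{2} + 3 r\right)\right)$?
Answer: $\frac{1162084}{28561} \approx 40.688$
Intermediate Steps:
$P{\left(r \right)} = r \left(-4 + r^{2} - 2 r\right)$ ($P{\left(r \right)} = r \left(r - \left(4 - r^{2} + 3 r\right)\right) = r \left(-4 + r^{2} - 2 r\right)$)
$C{\left(o \right)} = 6 + o^{2}$ ($C{\left(o \right)} = o^{2} + 6 = 6 + o^{2}$)
$C^{2}{\left(\frac{P{\left(-2 \right)}}{5 - -8} \right)} = \left(6 + \left(\frac{\left(-2\right) \left(-4 + \left(-2\right)^{2} - -4\right)}{5 - -8}\right)^{2}\right)^{2} = \left(6 + \left(\frac{\left(-2\right) \left(-4 + 4 + 4\right)}{5 + 8}\right)^{2}\right)^{2} = \left(6 + \left(\frac{\left(-2\right) 4}{13}\right)^{2}\right)^{2} = \left(6 + \left(\left(-8\right) \frac{1}{13}\right)^{2}\right)^{2} = \left(6 + \left(- \frac{8}{13}\right)^{2}\right)^{2} = \left(6 + \frac{64}{169}\right)^{2} = \left(\frac{1078}{169}\right)^{2} = \frac{1162084}{28561}$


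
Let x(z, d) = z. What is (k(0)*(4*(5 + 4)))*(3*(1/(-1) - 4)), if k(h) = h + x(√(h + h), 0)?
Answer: 0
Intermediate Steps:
k(h) = h + √2*√h (k(h) = h + √(h + h) = h + √(2*h) = h + √2*√h)
(k(0)*(4*(5 + 4)))*(3*(1/(-1) - 4)) = ((0 + √2*√0)*(4*(5 + 4)))*(3*(1/(-1) - 4)) = ((0 + √2*0)*(4*9))*(3*(1*(-1) - 4)) = ((0 + 0)*36)*(3*(-1 - 4)) = (0*36)*(3*(-5)) = 0*(-15) = 0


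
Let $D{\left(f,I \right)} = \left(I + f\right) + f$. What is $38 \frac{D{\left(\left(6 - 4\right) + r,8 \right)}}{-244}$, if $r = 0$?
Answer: $- \frac{114}{61} \approx -1.8689$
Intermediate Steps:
$D{\left(f,I \right)} = I + 2 f$
$38 \frac{D{\left(\left(6 - 4\right) + r,8 \right)}}{-244} = 38 \frac{8 + 2 \left(\left(6 - 4\right) + 0\right)}{-244} = 38 \left(8 + 2 \left(2 + 0\right)\right) \left(- \frac{1}{244}\right) = 38 \left(8 + 2 \cdot 2\right) \left(- \frac{1}{244}\right) = 38 \left(8 + 4\right) \left(- \frac{1}{244}\right) = 38 \cdot 12 \left(- \frac{1}{244}\right) = 38 \left(- \frac{3}{61}\right) = - \frac{114}{61}$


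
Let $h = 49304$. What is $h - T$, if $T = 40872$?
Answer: $8432$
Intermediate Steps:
$h - T = 49304 - 40872 = 8432$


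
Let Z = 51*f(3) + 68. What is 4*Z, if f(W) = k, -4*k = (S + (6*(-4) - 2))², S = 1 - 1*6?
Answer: -48739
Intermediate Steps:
S = -5 (S = 1 - 6 = -5)
k = -961/4 (k = -(-5 + (6*(-4) - 2))²/4 = -(-5 + (-24 - 2))²/4 = -(-5 - 26)²/4 = -¼*(-31)² = -¼*961 = -961/4 ≈ -240.25)
f(W) = -961/4
Z = -48739/4 (Z = 51*(-961/4) + 68 = -49011/4 + 68 = -48739/4 ≈ -12185.)
4*Z = 4*(-48739/4) = -48739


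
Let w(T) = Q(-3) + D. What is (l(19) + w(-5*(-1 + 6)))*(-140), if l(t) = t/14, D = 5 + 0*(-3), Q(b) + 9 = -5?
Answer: 1070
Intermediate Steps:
Q(b) = -14 (Q(b) = -9 - 5 = -14)
D = 5 (D = 5 + 0 = 5)
l(t) = t/14 (l(t) = t*(1/14) = t/14)
w(T) = -9 (w(T) = -14 + 5 = -9)
(l(19) + w(-5*(-1 + 6)))*(-140) = ((1/14)*19 - 9)*(-140) = (19/14 - 9)*(-140) = -107/14*(-140) = 1070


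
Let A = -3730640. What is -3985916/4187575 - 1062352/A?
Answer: -130266737373/195279184975 ≈ -0.66708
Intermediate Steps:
-3985916/4187575 - 1062352/A = -3985916/4187575 - 1062352/(-3730640) = -3985916*1/4187575 - 1062352*(-1/3730640) = -3985916/4187575 + 66397/233165 = -130266737373/195279184975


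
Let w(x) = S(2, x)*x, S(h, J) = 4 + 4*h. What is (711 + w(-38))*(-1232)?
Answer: -314160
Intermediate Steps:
w(x) = 12*x (w(x) = (4 + 4*2)*x = (4 + 8)*x = 12*x)
(711 + w(-38))*(-1232) = (711 + 12*(-38))*(-1232) = (711 - 456)*(-1232) = 255*(-1232) = -314160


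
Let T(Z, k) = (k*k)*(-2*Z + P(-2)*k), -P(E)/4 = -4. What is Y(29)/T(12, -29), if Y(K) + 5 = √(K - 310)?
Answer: 5/410408 - I*√281/410408 ≈ 1.2183e-5 - 4.0845e-5*I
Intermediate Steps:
Y(K) = -5 + √(-310 + K) (Y(K) = -5 + √(K - 310) = -5 + √(-310 + K))
P(E) = 16 (P(E) = -4*(-4) = 16)
T(Z, k) = k²*(-2*Z + 16*k) (T(Z, k) = (k*k)*(-2*Z + 16*k) = k²*(-2*Z + 16*k))
Y(29)/T(12, -29) = (-5 + √(-310 + 29))/((2*(-29)²*(-1*12 + 8*(-29)))) = (-5 + √(-281))/((2*841*(-12 - 232))) = (-5 + I*√281)/((2*841*(-244))) = (-5 + I*√281)/(-410408) = (-5 + I*√281)*(-1/410408) = 5/410408 - I*√281/410408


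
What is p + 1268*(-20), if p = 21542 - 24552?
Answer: -28370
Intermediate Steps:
p = -3010
p + 1268*(-20) = -3010 + 1268*(-20) = -3010 - 25360 = -28370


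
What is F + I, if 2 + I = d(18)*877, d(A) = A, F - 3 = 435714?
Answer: 451501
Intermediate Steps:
F = 435717 (F = 3 + 435714 = 435717)
I = 15784 (I = -2 + 18*877 = -2 + 15786 = 15784)
F + I = 435717 + 15784 = 451501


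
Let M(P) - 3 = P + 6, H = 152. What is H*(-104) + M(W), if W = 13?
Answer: -15786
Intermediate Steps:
M(P) = 9 + P (M(P) = 3 + (P + 6) = 3 + (6 + P) = 9 + P)
H*(-104) + M(W) = 152*(-104) + (9 + 13) = -15808 + 22 = -15786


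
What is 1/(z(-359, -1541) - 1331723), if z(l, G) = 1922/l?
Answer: -359/478090479 ≈ -7.5090e-7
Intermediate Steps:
1/(z(-359, -1541) - 1331723) = 1/(1922/(-359) - 1331723) = 1/(1922*(-1/359) - 1331723) = 1/(-1922/359 - 1331723) = 1/(-478090479/359) = -359/478090479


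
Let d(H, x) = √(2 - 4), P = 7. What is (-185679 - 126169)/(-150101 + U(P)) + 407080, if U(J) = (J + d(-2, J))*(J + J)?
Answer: 1308530473339232/3214414343 + 623696*I*√2/3214414343 ≈ 4.0708e+5 + 0.0002744*I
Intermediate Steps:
d(H, x) = I*√2 (d(H, x) = √(-2) = I*√2)
U(J) = 2*J*(J + I*√2) (U(J) = (J + I*√2)*(J + J) = (J + I*√2)*(2*J) = 2*J*(J + I*√2))
(-185679 - 126169)/(-150101 + U(P)) + 407080 = (-185679 - 126169)/(-150101 + 2*7*(7 + I*√2)) + 407080 = -311848/(-150101 + (98 + 14*I*√2)) + 407080 = -311848/(-150003 + 14*I*√2) + 407080 = 407080 - 311848/(-150003 + 14*I*√2)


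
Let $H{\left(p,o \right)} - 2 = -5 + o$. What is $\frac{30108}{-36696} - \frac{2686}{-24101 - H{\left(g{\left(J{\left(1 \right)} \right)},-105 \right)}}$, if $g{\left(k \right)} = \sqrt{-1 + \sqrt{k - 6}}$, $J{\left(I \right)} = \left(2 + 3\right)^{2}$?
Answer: $- \frac{51984649}{73370594} \approx -0.70852$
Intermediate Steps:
$J{\left(I \right)} = 25$ ($J{\left(I \right)} = 5^{2} = 25$)
$g{\left(k \right)} = \sqrt{-1 + \sqrt{-6 + k}}$
$H{\left(p,o \right)} = -3 + o$ ($H{\left(p,o \right)} = 2 + \left(-5 + o\right) = -3 + o$)
$\frac{30108}{-36696} - \frac{2686}{-24101 - H{\left(g{\left(J{\left(1 \right)} \right)},-105 \right)}} = \frac{30108}{-36696} - \frac{2686}{-24101 - \left(-3 - 105\right)} = 30108 \left(- \frac{1}{36696}\right) - \frac{2686}{-24101 - -108} = - \frac{2509}{3058} - \frac{2686}{-24101 + 108} = - \frac{2509}{3058} - \frac{2686}{-23993} = - \frac{2509}{3058} - - \frac{2686}{23993} = - \frac{2509}{3058} + \frac{2686}{23993} = - \frac{51984649}{73370594}$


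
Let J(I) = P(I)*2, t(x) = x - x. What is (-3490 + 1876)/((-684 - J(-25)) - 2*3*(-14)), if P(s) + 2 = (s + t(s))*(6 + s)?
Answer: 807/773 ≈ 1.0440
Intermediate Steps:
t(x) = 0
P(s) = -2 + s*(6 + s) (P(s) = -2 + (s + 0)*(6 + s) = -2 + s*(6 + s))
J(I) = -4 + 2*I**2 + 12*I (J(I) = (-2 + I**2 + 6*I)*2 = -4 + 2*I**2 + 12*I)
(-3490 + 1876)/((-684 - J(-25)) - 2*3*(-14)) = (-3490 + 1876)/((-684 - (-4 + 2*(-25)**2 + 12*(-25))) - 2*3*(-14)) = -1614/((-684 - (-4 + 2*625 - 300)) - 6*(-14)) = -1614/((-684 - (-4 + 1250 - 300)) + 84) = -1614/((-684 - 1*946) + 84) = -1614/((-684 - 946) + 84) = -1614/(-1630 + 84) = -1614/(-1546) = -1614*(-1/1546) = 807/773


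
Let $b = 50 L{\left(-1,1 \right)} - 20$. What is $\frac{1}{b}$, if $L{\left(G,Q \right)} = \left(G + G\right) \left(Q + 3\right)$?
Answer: $- \frac{1}{420} \approx -0.002381$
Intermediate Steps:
$L{\left(G,Q \right)} = 2 G \left(3 + Q\right)$
$b = -420$ ($b = 50 \cdot 2 \left(-1\right) \left(3 + 1\right) - 20 = 50 \cdot 2 \left(-1\right) 4 - 20 = 50 \left(-8\right) - 20 = -400 - 20 = -420$)
$\frac{1}{b} = \frac{1}{-420} = - \frac{1}{420}$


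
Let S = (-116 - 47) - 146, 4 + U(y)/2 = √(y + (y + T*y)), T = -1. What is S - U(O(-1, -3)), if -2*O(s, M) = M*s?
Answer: -301 - I*√6 ≈ -301.0 - 2.4495*I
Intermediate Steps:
O(s, M) = -M*s/2
U(y) = -8 + 2*√y (U(y) = -8 + 2*√(y + (y - y)) = -8 + 2*√(y + 0) = -8 + 2*√y)
S = -309 (S = -163 - 146 = -309)
S - U(O(-1, -3)) = -309 - (-8 + 2*√(-½*(-3)*(-1))) = -309 - (-8 + 2*√(-3/2)) = -309 - (-8 + 2*(I*√6/2)) = -309 - (-8 + I*√6) = -309 + (8 - I*√6) = -301 - I*√6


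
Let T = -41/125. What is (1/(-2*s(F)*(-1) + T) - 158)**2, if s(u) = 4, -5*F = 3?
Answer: 22921051609/919681 ≈ 24923.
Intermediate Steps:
F = -3/5 (F = -1/5*3 = -3/5 ≈ -0.60000)
T = -41/125 (T = -41*1/125 = -41/125 ≈ -0.32800)
(1/(-2*s(F)*(-1) + T) - 158)**2 = (1/(-2*4*(-1) - 41/125) - 158)**2 = (1/(-8*(-1) - 41/125) - 158)**2 = (1/(8 - 41/125) - 158)**2 = (1/(959/125) - 158)**2 = (125/959 - 158)**2 = (-151397/959)**2 = 22921051609/919681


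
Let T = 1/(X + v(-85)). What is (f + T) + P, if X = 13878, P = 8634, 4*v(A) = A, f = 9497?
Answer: 1004946941/55427 ≈ 18131.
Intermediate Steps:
v(A) = A/4
T = 4/55427 (T = 1/(13878 + (¼)*(-85)) = 1/(13878 - 85/4) = 1/(55427/4) = 4/55427 ≈ 7.2167e-5)
(f + T) + P = (9497 + 4/55427) + 8634 = 526390223/55427 + 8634 = 1004946941/55427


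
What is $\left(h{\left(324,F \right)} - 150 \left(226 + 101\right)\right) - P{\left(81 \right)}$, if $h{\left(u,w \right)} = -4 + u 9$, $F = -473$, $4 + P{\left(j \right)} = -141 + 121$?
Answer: $-46114$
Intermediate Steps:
$P{\left(j \right)} = -24$ ($P{\left(j \right)} = -4 + \left(-141 + 121\right) = -4 - 20 = -24$)
$h{\left(u,w \right)} = -4 + 9 u$
$\left(h{\left(324,F \right)} - 150 \left(226 + 101\right)\right) - P{\left(81 \right)} = \left(\left(-4 + 9 \cdot 324\right) - 150 \left(226 + 101\right)\right) - -24 = \left(\left(-4 + 2916\right) - 49050\right) + 24 = \left(2912 - 49050\right) + 24 = -46138 + 24 = -46114$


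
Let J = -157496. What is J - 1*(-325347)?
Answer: 167851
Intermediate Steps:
J - 1*(-325347) = -157496 - 1*(-325347) = -157496 + 325347 = 167851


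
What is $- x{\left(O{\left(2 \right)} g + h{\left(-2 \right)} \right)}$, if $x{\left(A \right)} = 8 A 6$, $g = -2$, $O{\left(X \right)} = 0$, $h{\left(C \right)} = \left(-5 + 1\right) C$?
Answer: $-384$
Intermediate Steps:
$h{\left(C \right)} = - 4 C$
$x{\left(A \right)} = 48 A$ ($x{\left(A \right)} = 8 \cdot 6 A = 48 A$)
$- x{\left(O{\left(2 \right)} g + h{\left(-2 \right)} \right)} = - 48 \left(0 \left(-2\right) - -8\right) = - 48 \left(0 + 8\right) = - 48 \cdot 8 = \left(-1\right) 384 = -384$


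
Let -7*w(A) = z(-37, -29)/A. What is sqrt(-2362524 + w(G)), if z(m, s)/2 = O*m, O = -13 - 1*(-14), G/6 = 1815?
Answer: I*sqrt(3151666077805)/1155 ≈ 1537.1*I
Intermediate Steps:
G = 10890 (G = 6*1815 = 10890)
O = 1 (O = -13 + 14 = 1)
z(m, s) = 2*m (z(m, s) = 2*(1*m) = 2*m)
w(A) = 74/(7*A) (w(A) = -2*(-37)/(7*A) = -(-74)/(7*A) = 74/(7*A))
sqrt(-2362524 + w(G)) = sqrt(-2362524 + (74/7)/10890) = sqrt(-2362524 + (74/7)*(1/10890)) = sqrt(-2362524 + 37/38115) = sqrt(-90047602223/38115) = I*sqrt(3151666077805)/1155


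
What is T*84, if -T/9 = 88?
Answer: -66528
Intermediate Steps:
T = -792 (T = -9*88 = -792)
T*84 = -792*84 = -66528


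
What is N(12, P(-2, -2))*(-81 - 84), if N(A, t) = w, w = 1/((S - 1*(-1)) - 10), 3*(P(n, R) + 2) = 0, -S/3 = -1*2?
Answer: 55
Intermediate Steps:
S = 6 (S = -(-3)*2 = -3*(-2) = 6)
P(n, R) = -2 (P(n, R) = -2 + (⅓)*0 = -2 + 0 = -2)
w = -⅓ (w = 1/((6 - 1*(-1)) - 10) = 1/((6 + 1) - 10) = 1/(7 - 10) = 1/(-3) = -⅓ ≈ -0.33333)
N(A, t) = -⅓
N(12, P(-2, -2))*(-81 - 84) = -(-81 - 84)/3 = -⅓*(-165) = 55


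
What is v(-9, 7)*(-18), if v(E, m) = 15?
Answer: -270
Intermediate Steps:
v(-9, 7)*(-18) = 15*(-18) = -270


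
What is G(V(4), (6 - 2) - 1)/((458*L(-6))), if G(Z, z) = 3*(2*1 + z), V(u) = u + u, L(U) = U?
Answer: -5/916 ≈ -0.0054585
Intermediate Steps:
V(u) = 2*u
G(Z, z) = 6 + 3*z (G(Z, z) = 3*(2 + z) = 6 + 3*z)
G(V(4), (6 - 2) - 1)/((458*L(-6))) = (6 + 3*((6 - 2) - 1))/((458*(-6))) = (6 + 3*(4 - 1))/(-2748) = (6 + 3*3)*(-1/2748) = (6 + 9)*(-1/2748) = 15*(-1/2748) = -5/916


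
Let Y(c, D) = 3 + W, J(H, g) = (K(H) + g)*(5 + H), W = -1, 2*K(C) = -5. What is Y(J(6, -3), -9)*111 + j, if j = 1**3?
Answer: 223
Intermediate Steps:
j = 1
K(C) = -5/2 (K(C) = (1/2)*(-5) = -5/2)
J(H, g) = (5 + H)*(-5/2 + g) (J(H, g) = (-5/2 + g)*(5 + H) = (5 + H)*(-5/2 + g))
Y(c, D) = 2 (Y(c, D) = 3 - 1 = 2)
Y(J(6, -3), -9)*111 + j = 2*111 + 1 = 222 + 1 = 223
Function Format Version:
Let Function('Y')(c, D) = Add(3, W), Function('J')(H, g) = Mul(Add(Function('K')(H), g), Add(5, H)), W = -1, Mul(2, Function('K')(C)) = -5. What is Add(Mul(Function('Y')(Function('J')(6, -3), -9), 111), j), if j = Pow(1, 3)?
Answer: 223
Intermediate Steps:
j = 1
Function('K')(C) = Rational(-5, 2) (Function('K')(C) = Mul(Rational(1, 2), -5) = Rational(-5, 2))
Function('J')(H, g) = Mul(Add(5, H), Add(Rational(-5, 2), g)) (Function('J')(H, g) = Mul(Add(Rational(-5, 2), g), Add(5, H)) = Mul(Add(5, H), Add(Rational(-5, 2), g)))
Function('Y')(c, D) = 2 (Function('Y')(c, D) = Add(3, -1) = 2)
Add(Mul(Function('Y')(Function('J')(6, -3), -9), 111), j) = Add(Mul(2, 111), 1) = Add(222, 1) = 223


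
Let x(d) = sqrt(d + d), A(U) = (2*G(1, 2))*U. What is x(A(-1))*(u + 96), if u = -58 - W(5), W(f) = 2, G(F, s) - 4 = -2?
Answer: 72*I*sqrt(2) ≈ 101.82*I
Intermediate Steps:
G(F, s) = 2 (G(F, s) = 4 - 2 = 2)
A(U) = 4*U (A(U) = (2*2)*U = 4*U)
x(d) = sqrt(2)*sqrt(d) (x(d) = sqrt(2*d) = sqrt(2)*sqrt(d))
u = -60 (u = -58 - 1*2 = -58 - 2 = -60)
x(A(-1))*(u + 96) = (sqrt(2)*sqrt(4*(-1)))*(-60 + 96) = (sqrt(2)*sqrt(-4))*36 = (sqrt(2)*(2*I))*36 = (2*I*sqrt(2))*36 = 72*I*sqrt(2)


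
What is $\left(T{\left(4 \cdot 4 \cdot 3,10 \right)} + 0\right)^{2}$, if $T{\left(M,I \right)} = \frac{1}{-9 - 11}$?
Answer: $\frac{1}{400} \approx 0.0025$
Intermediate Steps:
$T{\left(M,I \right)} = - \frac{1}{20}$ ($T{\left(M,I \right)} = \frac{1}{-20} = - \frac{1}{20}$)
$\left(T{\left(4 \cdot 4 \cdot 3,10 \right)} + 0\right)^{2} = \left(- \frac{1}{20} + 0\right)^{2} = \left(- \frac{1}{20}\right)^{2} = \frac{1}{400}$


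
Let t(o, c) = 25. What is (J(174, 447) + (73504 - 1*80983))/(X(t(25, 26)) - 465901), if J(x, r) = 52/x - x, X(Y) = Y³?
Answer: 665785/39174012 ≈ 0.016996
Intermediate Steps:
J(x, r) = -x + 52/x
(J(174, 447) + (73504 - 1*80983))/(X(t(25, 26)) - 465901) = ((-1*174 + 52/174) + (73504 - 1*80983))/(25³ - 465901) = ((-174 + 52*(1/174)) + (73504 - 80983))/(15625 - 465901) = ((-174 + 26/87) - 7479)/(-450276) = (-15112/87 - 7479)*(-1/450276) = -665785/87*(-1/450276) = 665785/39174012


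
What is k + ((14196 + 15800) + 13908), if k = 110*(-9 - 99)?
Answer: 32024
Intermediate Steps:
k = -11880 (k = 110*(-108) = -11880)
k + ((14196 + 15800) + 13908) = -11880 + ((14196 + 15800) + 13908) = -11880 + (29996 + 13908) = -11880 + 43904 = 32024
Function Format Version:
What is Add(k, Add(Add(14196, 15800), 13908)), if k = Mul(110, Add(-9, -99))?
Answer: 32024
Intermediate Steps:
k = -11880 (k = Mul(110, -108) = -11880)
Add(k, Add(Add(14196, 15800), 13908)) = Add(-11880, Add(Add(14196, 15800), 13908)) = Add(-11880, Add(29996, 13908)) = Add(-11880, 43904) = 32024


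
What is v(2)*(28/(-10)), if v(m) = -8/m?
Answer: 56/5 ≈ 11.200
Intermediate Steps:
v(2)*(28/(-10)) = (-8/2)*(28/(-10)) = (-8*1/2)*(28*(-1/10)) = -4*(-14/5) = 56/5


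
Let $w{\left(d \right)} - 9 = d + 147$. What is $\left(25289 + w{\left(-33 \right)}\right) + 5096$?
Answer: $30508$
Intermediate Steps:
$w{\left(d \right)} = 156 + d$ ($w{\left(d \right)} = 9 + \left(d + 147\right) = 9 + \left(147 + d\right) = 156 + d$)
$\left(25289 + w{\left(-33 \right)}\right) + 5096 = \left(25289 + \left(156 - 33\right)\right) + 5096 = \left(25289 + 123\right) + 5096 = 25412 + 5096 = 30508$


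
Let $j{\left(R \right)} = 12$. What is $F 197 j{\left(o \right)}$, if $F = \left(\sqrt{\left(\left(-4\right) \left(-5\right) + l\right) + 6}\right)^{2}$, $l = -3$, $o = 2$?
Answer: $54372$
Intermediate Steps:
$F = 23$ ($F = \left(\sqrt{\left(\left(-4\right) \left(-5\right) - 3\right) + 6}\right)^{2} = \left(\sqrt{\left(20 - 3\right) + 6}\right)^{2} = \left(\sqrt{17 + 6}\right)^{2} = \left(\sqrt{23}\right)^{2} = 23$)
$F 197 j{\left(o \right)} = 23 \cdot 197 \cdot 12 = 4531 \cdot 12 = 54372$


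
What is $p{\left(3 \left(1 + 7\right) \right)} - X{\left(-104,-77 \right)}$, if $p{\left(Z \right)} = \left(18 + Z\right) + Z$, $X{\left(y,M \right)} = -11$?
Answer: $77$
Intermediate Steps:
$p{\left(Z \right)} = 18 + 2 Z$
$p{\left(3 \left(1 + 7\right) \right)} - X{\left(-104,-77 \right)} = \left(18 + 2 \cdot 3 \left(1 + 7\right)\right) - -11 = \left(18 + 2 \cdot 3 \cdot 8\right) + 11 = \left(18 + 2 \cdot 24\right) + 11 = \left(18 + 48\right) + 11 = 66 + 11 = 77$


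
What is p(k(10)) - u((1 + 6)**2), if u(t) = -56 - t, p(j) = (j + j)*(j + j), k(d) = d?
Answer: 505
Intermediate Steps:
p(j) = 4*j**2 (p(j) = (2*j)*(2*j) = 4*j**2)
p(k(10)) - u((1 + 6)**2) = 4*10**2 - (-56 - (1 + 6)**2) = 4*100 - (-56 - 1*7**2) = 400 - (-56 - 1*49) = 400 - (-56 - 49) = 400 - 1*(-105) = 400 + 105 = 505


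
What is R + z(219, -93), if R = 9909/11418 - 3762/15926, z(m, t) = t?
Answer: -2799424851/30307178 ≈ -92.368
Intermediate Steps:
R = 19142703/30307178 (R = 9909*(1/11418) - 3762*1/15926 = 3303/3806 - 1881/7963 = 19142703/30307178 ≈ 0.63162)
R + z(219, -93) = 19142703/30307178 - 93 = -2799424851/30307178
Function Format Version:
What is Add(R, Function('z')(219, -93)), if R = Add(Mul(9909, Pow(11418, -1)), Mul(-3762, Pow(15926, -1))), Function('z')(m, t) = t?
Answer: Rational(-2799424851, 30307178) ≈ -92.368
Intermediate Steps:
R = Rational(19142703, 30307178) (R = Add(Mul(9909, Rational(1, 11418)), Mul(-3762, Rational(1, 15926))) = Add(Rational(3303, 3806), Rational(-1881, 7963)) = Rational(19142703, 30307178) ≈ 0.63162)
Add(R, Function('z')(219, -93)) = Add(Rational(19142703, 30307178), -93) = Rational(-2799424851, 30307178)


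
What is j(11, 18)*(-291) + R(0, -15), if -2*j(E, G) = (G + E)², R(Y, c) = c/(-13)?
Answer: 3181533/26 ≈ 1.2237e+5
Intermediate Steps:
R(Y, c) = -c/13 (R(Y, c) = c*(-1/13) = -c/13)
j(E, G) = -(E + G)²/2 (j(E, G) = -(G + E)²/2 = -(E + G)²/2)
j(11, 18)*(-291) + R(0, -15) = -(11 + 18)²/2*(-291) - 1/13*(-15) = -½*29²*(-291) + 15/13 = -½*841*(-291) + 15/13 = -841/2*(-291) + 15/13 = 244731/2 + 15/13 = 3181533/26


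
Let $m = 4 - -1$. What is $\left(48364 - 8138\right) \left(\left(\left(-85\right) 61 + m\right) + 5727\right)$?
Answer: $22003622$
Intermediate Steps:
$m = 5$ ($m = 4 + 1 = 5$)
$\left(48364 - 8138\right) \left(\left(\left(-85\right) 61 + m\right) + 5727\right) = \left(48364 - 8138\right) \left(\left(\left(-85\right) 61 + 5\right) + 5727\right) = 40226 \left(\left(-5185 + 5\right) + 5727\right) = 40226 \left(-5180 + 5727\right) = 40226 \cdot 547 = 22003622$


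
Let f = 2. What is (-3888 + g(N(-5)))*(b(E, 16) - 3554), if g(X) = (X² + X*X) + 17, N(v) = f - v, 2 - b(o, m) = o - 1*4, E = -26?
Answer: 13288506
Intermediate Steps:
b(o, m) = 6 - o (b(o, m) = 2 - (o - 1*4) = 2 - (o - 4) = 2 - (-4 + o) = 2 + (4 - o) = 6 - o)
N(v) = 2 - v
g(X) = 17 + 2*X² (g(X) = (X² + X²) + 17 = 2*X² + 17 = 17 + 2*X²)
(-3888 + g(N(-5)))*(b(E, 16) - 3554) = (-3888 + (17 + 2*(2 - 1*(-5))²))*((6 - 1*(-26)) - 3554) = (-3888 + (17 + 2*(2 + 5)²))*((6 + 26) - 3554) = (-3888 + (17 + 2*7²))*(32 - 3554) = (-3888 + (17 + 2*49))*(-3522) = (-3888 + (17 + 98))*(-3522) = (-3888 + 115)*(-3522) = -3773*(-3522) = 13288506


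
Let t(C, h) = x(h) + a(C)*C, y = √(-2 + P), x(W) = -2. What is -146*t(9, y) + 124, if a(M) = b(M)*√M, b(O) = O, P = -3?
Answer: -35062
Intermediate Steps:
y = I*√5 (y = √(-2 - 3) = √(-5) = I*√5 ≈ 2.2361*I)
a(M) = M^(3/2) (a(M) = M*√M = M^(3/2))
t(C, h) = -2 + C^(5/2) (t(C, h) = -2 + C^(3/2)*C = -2 + C^(5/2))
-146*t(9, y) + 124 = -146*(-2 + 9^(5/2)) + 124 = -146*(-2 + 243) + 124 = -146*241 + 124 = -35186 + 124 = -35062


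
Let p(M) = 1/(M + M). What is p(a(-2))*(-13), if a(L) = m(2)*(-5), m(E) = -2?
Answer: -13/20 ≈ -0.65000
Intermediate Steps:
a(L) = 10 (a(L) = -2*(-5) = 10)
p(M) = 1/(2*M)
p(a(-2))*(-13) = ((½)/10)*(-13) = ((½)*(⅒))*(-13) = (1/20)*(-13) = -13/20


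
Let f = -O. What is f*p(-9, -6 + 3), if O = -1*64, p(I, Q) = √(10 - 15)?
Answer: 64*I*√5 ≈ 143.11*I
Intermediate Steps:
p(I, Q) = I*√5 (p(I, Q) = √(-5) = I*√5)
O = -64
f = 64 (f = -1*(-64) = 64)
f*p(-9, -6 + 3) = 64*(I*√5) = 64*I*√5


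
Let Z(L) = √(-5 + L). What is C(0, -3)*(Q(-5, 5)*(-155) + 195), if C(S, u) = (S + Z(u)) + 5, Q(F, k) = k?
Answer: -2900 - 1160*I*√2 ≈ -2900.0 - 1640.5*I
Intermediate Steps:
C(S, u) = 5 + S + √(-5 + u) (C(S, u) = (S + √(-5 + u)) + 5 = 5 + S + √(-5 + u))
C(0, -3)*(Q(-5, 5)*(-155) + 195) = (5 + 0 + √(-5 - 3))*(5*(-155) + 195) = (5 + 0 + √(-8))*(-775 + 195) = (5 + 0 + 2*I*√2)*(-580) = (5 + 2*I*√2)*(-580) = -2900 - 1160*I*√2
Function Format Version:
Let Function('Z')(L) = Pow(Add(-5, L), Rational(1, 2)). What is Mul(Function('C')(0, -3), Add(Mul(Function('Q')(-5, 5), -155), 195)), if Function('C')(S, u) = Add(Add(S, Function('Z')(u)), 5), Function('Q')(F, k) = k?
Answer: Add(-2900, Mul(-1160, I, Pow(2, Rational(1, 2)))) ≈ Add(-2900.0, Mul(-1640.5, I))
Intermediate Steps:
Function('C')(S, u) = Add(5, S, Pow(Add(-5, u), Rational(1, 2))) (Function('C')(S, u) = Add(Add(S, Pow(Add(-5, u), Rational(1, 2))), 5) = Add(5, S, Pow(Add(-5, u), Rational(1, 2))))
Mul(Function('C')(0, -3), Add(Mul(Function('Q')(-5, 5), -155), 195)) = Mul(Add(5, 0, Pow(Add(-5, -3), Rational(1, 2))), Add(Mul(5, -155), 195)) = Mul(Add(5, 0, Pow(-8, Rational(1, 2))), Add(-775, 195)) = Mul(Add(5, 0, Mul(2, I, Pow(2, Rational(1, 2)))), -580) = Mul(Add(5, Mul(2, I, Pow(2, Rational(1, 2)))), -580) = Add(-2900, Mul(-1160, I, Pow(2, Rational(1, 2))))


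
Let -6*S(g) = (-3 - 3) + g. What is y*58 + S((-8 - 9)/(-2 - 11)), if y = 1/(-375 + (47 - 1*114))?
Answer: 863/1326 ≈ 0.65083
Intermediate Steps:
y = -1/442 (y = 1/(-375 + (47 - 114)) = 1/(-375 - 67) = 1/(-442) = -1/442 ≈ -0.0022624)
S(g) = 1 - g/6 (S(g) = -((-3 - 3) + g)/6 = -(-6 + g)/6 = 1 - g/6)
y*58 + S((-8 - 9)/(-2 - 11)) = -1/442*58 + (1 - (-8 - 9)/(6*(-2 - 11))) = -29/221 + (1 - (-17)/(6*(-13))) = -29/221 + (1 - (-17)*(-1)/(6*13)) = -29/221 + (1 - ⅙*17/13) = -29/221 + (1 - 17/78) = -29/221 + 61/78 = 863/1326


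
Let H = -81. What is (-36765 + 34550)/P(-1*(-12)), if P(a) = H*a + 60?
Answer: 2215/912 ≈ 2.4287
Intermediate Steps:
P(a) = 60 - 81*a (P(a) = -81*a + 60 = 60 - 81*a)
(-36765 + 34550)/P(-1*(-12)) = (-36765 + 34550)/(60 - (-81)*(-12)) = -2215/(60 - 81*12) = -2215/(60 - 972) = -2215/(-912) = -2215*(-1/912) = 2215/912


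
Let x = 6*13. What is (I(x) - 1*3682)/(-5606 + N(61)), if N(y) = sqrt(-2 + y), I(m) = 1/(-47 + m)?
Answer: 639874446/974242487 + 114141*sqrt(59)/974242487 ≈ 0.65769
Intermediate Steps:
x = 78
(I(x) - 1*3682)/(-5606 + N(61)) = (1/(-47 + 78) - 1*3682)/(-5606 + sqrt(-2 + 61)) = (1/31 - 3682)/(-5606 + sqrt(59)) = -114141/(31*(-5606 + sqrt(59)))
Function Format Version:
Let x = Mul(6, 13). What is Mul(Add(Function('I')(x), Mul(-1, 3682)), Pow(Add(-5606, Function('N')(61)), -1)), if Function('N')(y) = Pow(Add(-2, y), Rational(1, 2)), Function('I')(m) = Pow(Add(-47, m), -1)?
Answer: Add(Rational(639874446, 974242487), Mul(Rational(114141, 974242487), Pow(59, Rational(1, 2)))) ≈ 0.65769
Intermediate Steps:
x = 78
Mul(Add(Function('I')(x), Mul(-1, 3682)), Pow(Add(-5606, Function('N')(61)), -1)) = Mul(Add(Pow(Add(-47, 78), -1), Mul(-1, 3682)), Pow(Add(-5606, Pow(Add(-2, 61), Rational(1, 2))), -1)) = Mul(Add(Pow(31, -1), -3682), Pow(Add(-5606, Pow(59, Rational(1, 2))), -1)) = Mul(Add(Rational(1, 31), -3682), Pow(Add(-5606, Pow(59, Rational(1, 2))), -1)) = Mul(Rational(-114141, 31), Pow(Add(-5606, Pow(59, Rational(1, 2))), -1))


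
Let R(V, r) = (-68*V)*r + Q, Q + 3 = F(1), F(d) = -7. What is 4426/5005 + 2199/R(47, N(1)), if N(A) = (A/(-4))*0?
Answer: -2192347/10010 ≈ -219.02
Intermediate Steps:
N(A) = 0 (N(A) = (A*(-¼))*0 = -A/4*0 = 0)
Q = -10 (Q = -3 - 7 = -10)
R(V, r) = -10 - 68*V*r (R(V, r) = (-68*V)*r - 10 = -68*V*r - 10 = -10 - 68*V*r)
4426/5005 + 2199/R(47, N(1)) = 4426/5005 + 2199/(-10 - 68*47*0) = 4426*(1/5005) + 2199/(-10 + 0) = 4426/5005 + 2199/(-10) = 4426/5005 + 2199*(-⅒) = 4426/5005 - 2199/10 = -2192347/10010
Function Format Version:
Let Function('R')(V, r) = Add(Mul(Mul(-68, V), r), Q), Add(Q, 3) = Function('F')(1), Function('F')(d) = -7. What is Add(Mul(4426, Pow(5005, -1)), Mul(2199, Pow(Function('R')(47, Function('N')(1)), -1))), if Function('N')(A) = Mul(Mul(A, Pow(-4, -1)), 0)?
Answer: Rational(-2192347, 10010) ≈ -219.02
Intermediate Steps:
Function('N')(A) = 0 (Function('N')(A) = Mul(Mul(A, Rational(-1, 4)), 0) = Mul(Mul(Rational(-1, 4), A), 0) = 0)
Q = -10 (Q = Add(-3, -7) = -10)
Function('R')(V, r) = Add(-10, Mul(-68, V, r)) (Function('R')(V, r) = Add(Mul(Mul(-68, V), r), -10) = Add(Mul(-68, V, r), -10) = Add(-10, Mul(-68, V, r)))
Add(Mul(4426, Pow(5005, -1)), Mul(2199, Pow(Function('R')(47, Function('N')(1)), -1))) = Add(Mul(4426, Pow(5005, -1)), Mul(2199, Pow(Add(-10, Mul(-68, 47, 0)), -1))) = Add(Mul(4426, Rational(1, 5005)), Mul(2199, Pow(Add(-10, 0), -1))) = Add(Rational(4426, 5005), Mul(2199, Pow(-10, -1))) = Add(Rational(4426, 5005), Mul(2199, Rational(-1, 10))) = Add(Rational(4426, 5005), Rational(-2199, 10)) = Rational(-2192347, 10010)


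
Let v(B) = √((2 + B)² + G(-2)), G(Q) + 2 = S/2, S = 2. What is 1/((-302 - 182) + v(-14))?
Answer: -44/21283 - √143/234113 ≈ -0.0021185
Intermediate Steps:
G(Q) = -1 (G(Q) = -2 + 2/2 = -2 + 2*(½) = -2 + 1 = -1)
v(B) = √(-1 + (2 + B)²) (v(B) = √((2 + B)² - 1) = √(-1 + (2 + B)²))
1/((-302 - 182) + v(-14)) = 1/((-302 - 182) + √(-1 + (2 - 14)²)) = 1/(-484 + √(-1 + (-12)²)) = 1/(-484 + √(-1 + 144)) = 1/(-484 + √143)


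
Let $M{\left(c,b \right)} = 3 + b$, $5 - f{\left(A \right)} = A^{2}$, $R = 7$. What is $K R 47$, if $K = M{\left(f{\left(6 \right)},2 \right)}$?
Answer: $1645$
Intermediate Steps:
$f{\left(A \right)} = 5 - A^{2}$
$K = 5$ ($K = 3 + 2 = 5$)
$K R 47 = 5 \cdot 7 \cdot 47 = 35 \cdot 47 = 1645$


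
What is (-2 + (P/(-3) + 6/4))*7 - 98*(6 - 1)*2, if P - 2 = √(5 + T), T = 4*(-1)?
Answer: -1981/2 ≈ -990.50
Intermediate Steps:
T = -4
P = 3 (P = 2 + √(5 - 4) = 2 + √1 = 2 + 1 = 3)
(-2 + (P/(-3) + 6/4))*7 - 98*(6 - 1)*2 = (-2 + (3/(-3) + 6/4))*7 - 98*(6 - 1)*2 = (-2 + (3*(-⅓) + 6*(¼)))*7 - 490*2 = (-2 + (-1 + 3/2))*7 - 98*10 = (-2 + ½)*7 - 980 = -3/2*7 - 980 = -21/2 - 980 = -1981/2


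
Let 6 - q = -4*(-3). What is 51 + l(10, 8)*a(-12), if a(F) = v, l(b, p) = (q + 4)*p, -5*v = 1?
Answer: 271/5 ≈ 54.200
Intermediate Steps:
v = -⅕ (v = -⅕*1 = -⅕ ≈ -0.20000)
q = -6 (q = 6 - (-4)*(-3) = 6 - 1*12 = 6 - 12 = -6)
l(b, p) = -2*p (l(b, p) = (-6 + 4)*p = -2*p)
a(F) = -⅕
51 + l(10, 8)*a(-12) = 51 - 2*8*(-⅕) = 51 - 16*(-⅕) = 51 + 16/5 = 271/5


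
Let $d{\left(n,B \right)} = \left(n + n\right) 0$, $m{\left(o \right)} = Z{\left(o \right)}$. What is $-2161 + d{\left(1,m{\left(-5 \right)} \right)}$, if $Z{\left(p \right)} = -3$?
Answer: $-2161$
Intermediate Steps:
$m{\left(o \right)} = -3$
$d{\left(n,B \right)} = 0$ ($d{\left(n,B \right)} = 2 n 0 = 0$)
$-2161 + d{\left(1,m{\left(-5 \right)} \right)} = -2161 + 0 = -2161$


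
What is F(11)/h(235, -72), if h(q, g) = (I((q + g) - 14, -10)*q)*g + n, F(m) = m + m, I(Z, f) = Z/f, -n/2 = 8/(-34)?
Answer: 187/2142922 ≈ 8.7264e-5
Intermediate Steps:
n = 8/17 (n = -16/(-34) = -16*(-1)/34 = -2*(-4/17) = 8/17 ≈ 0.47059)
F(m) = 2*m
h(q, g) = 8/17 + g*q*(7/5 - g/10 - q/10) (h(q, g) = ((((q + g) - 14)/(-10))*q)*g + 8/17 = ((((g + q) - 14)*(-⅒))*q)*g + 8/17 = (((-14 + g + q)*(-⅒))*q)*g + 8/17 = ((7/5 - g/10 - q/10)*q)*g + 8/17 = (q*(7/5 - g/10 - q/10))*g + 8/17 = g*q*(7/5 - g/10 - q/10) + 8/17 = 8/17 + g*q*(7/5 - g/10 - q/10))
F(11)/h(235, -72) = (2*11)/(8/17 + (⅒)*(-72)*235*(14 - 1*(-72) - 1*235)) = 22/(8/17 + (⅒)*(-72)*235*(14 + 72 - 235)) = 22/(8/17 + (⅒)*(-72)*235*(-149)) = 22/(8/17 + 252108) = 22/(4285844/17) = 22*(17/4285844) = 187/2142922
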